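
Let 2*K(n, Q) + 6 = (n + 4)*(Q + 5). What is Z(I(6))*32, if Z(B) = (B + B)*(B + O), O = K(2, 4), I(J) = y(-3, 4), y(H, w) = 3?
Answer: 5184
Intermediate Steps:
K(n, Q) = -3 + (4 + n)*(5 + Q)/2 (K(n, Q) = -3 + ((n + 4)*(Q + 5))/2 = -3 + ((4 + n)*(5 + Q))/2 = -3 + (4 + n)*(5 + Q)/2)
I(J) = 3
O = 24 (O = 7 + 2*4 + (5/2)*2 + (½)*4*2 = 7 + 8 + 5 + 4 = 24)
Z(B) = 2*B*(24 + B) (Z(B) = (B + B)*(B + 24) = (2*B)*(24 + B) = 2*B*(24 + B))
Z(I(6))*32 = (2*3*(24 + 3))*32 = (2*3*27)*32 = 162*32 = 5184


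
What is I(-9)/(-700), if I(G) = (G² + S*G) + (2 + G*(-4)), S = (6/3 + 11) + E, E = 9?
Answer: 79/700 ≈ 0.11286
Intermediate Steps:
S = 22 (S = (6/3 + 11) + 9 = (6*(⅓) + 11) + 9 = (2 + 11) + 9 = 13 + 9 = 22)
I(G) = 2 + G² + 18*G (I(G) = (G² + 22*G) + (2 + G*(-4)) = (G² + 22*G) + (2 - 4*G) = 2 + G² + 18*G)
I(-9)/(-700) = (2 + (-9)² + 18*(-9))/(-700) = (2 + 81 - 162)*(-1/700) = -79*(-1/700) = 79/700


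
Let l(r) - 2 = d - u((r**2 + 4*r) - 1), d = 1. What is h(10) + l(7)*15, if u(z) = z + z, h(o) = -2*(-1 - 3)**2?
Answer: -2267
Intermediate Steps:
h(o) = -32 (h(o) = -2*(-4)**2 = -2*16 = -32)
u(z) = 2*z
l(r) = 5 - 8*r - 2*r**2 (l(r) = 2 + (1 - 2*((r**2 + 4*r) - 1)) = 2 + (1 - 2*(-1 + r**2 + 4*r)) = 2 + (1 - (-2 + 2*r**2 + 8*r)) = 2 + (1 + (2 - 8*r - 2*r**2)) = 2 + (3 - 8*r - 2*r**2) = 5 - 8*r - 2*r**2)
h(10) + l(7)*15 = -32 + (5 - 8*7 - 2*7**2)*15 = -32 + (5 - 56 - 2*49)*15 = -32 + (5 - 56 - 98)*15 = -32 - 149*15 = -32 - 2235 = -2267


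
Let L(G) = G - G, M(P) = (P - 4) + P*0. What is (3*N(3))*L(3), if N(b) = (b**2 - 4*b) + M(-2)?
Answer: 0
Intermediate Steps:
M(P) = -4 + P (M(P) = (-4 + P) + 0 = -4 + P)
L(G) = 0
N(b) = -6 + b**2 - 4*b (N(b) = (b**2 - 4*b) + (-4 - 2) = (b**2 - 4*b) - 6 = -6 + b**2 - 4*b)
(3*N(3))*L(3) = (3*(-6 + 3**2 - 4*3))*0 = (3*(-6 + 9 - 12))*0 = (3*(-9))*0 = -27*0 = 0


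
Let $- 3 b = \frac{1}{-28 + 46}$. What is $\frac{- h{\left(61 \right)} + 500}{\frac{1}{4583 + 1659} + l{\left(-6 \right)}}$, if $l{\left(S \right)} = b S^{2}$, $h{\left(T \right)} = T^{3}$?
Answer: $\frac{4241083206}{12481} \approx 3.398 \cdot 10^{5}$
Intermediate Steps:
$b = - \frac{1}{54}$ ($b = - \frac{1}{3 \left(-28 + 46\right)} = - \frac{1}{3 \cdot 18} = \left(- \frac{1}{3}\right) \frac{1}{18} = - \frac{1}{54} \approx -0.018519$)
$l{\left(S \right)} = - \frac{S^{2}}{54}$
$\frac{- h{\left(61 \right)} + 500}{\frac{1}{4583 + 1659} + l{\left(-6 \right)}} = \frac{- 61^{3} + 500}{\frac{1}{4583 + 1659} - \frac{\left(-6\right)^{2}}{54}} = \frac{\left(-1\right) 226981 + 500}{\frac{1}{6242} - \frac{2}{3}} = \frac{-226981 + 500}{\frac{1}{6242} - \frac{2}{3}} = - \frac{226481}{- \frac{12481}{18726}} = \left(-226481\right) \left(- \frac{18726}{12481}\right) = \frac{4241083206}{12481}$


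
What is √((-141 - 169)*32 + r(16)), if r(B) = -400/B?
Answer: 3*I*√1105 ≈ 99.725*I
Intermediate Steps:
√((-141 - 169)*32 + r(16)) = √((-141 - 169)*32 - 400/16) = √(-310*32 - 400*1/16) = √(-9920 - 25) = √(-9945) = 3*I*√1105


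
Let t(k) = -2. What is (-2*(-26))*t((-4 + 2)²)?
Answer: -104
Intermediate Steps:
(-2*(-26))*t((-4 + 2)²) = -2*(-26)*(-2) = 52*(-2) = -104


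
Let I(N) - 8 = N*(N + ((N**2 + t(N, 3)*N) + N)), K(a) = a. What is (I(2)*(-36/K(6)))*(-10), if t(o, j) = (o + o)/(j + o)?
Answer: 1632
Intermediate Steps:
t(o, j) = 2*o/(j + o) (t(o, j) = (2*o)/(j + o) = 2*o/(j + o))
I(N) = 8 + N*(N**2 + 2*N + 2*N**2/(3 + N)) (I(N) = 8 + N*(N + ((N**2 + (2*N/(3 + N))*N) + N)) = 8 + N*(N + ((N**2 + 2*N**2/(3 + N)) + N)) = 8 + N*(N + (N + N**2 + 2*N**2/(3 + N))) = 8 + N*(N**2 + 2*N + 2*N**2/(3 + N)))
(I(2)*(-36/K(6)))*(-10) = (((2*2**3 + (3 + 2)*(8 + 2**3 + 2*2**2))/(3 + 2))*(-36/6))*(-10) = (((2*8 + 5*(8 + 8 + 2*4))/5)*(-36*1/6))*(-10) = (((16 + 5*(8 + 8 + 8))/5)*(-6))*(-10) = (((16 + 5*24)/5)*(-6))*(-10) = (((16 + 120)/5)*(-6))*(-10) = (((1/5)*136)*(-6))*(-10) = ((136/5)*(-6))*(-10) = -816/5*(-10) = 1632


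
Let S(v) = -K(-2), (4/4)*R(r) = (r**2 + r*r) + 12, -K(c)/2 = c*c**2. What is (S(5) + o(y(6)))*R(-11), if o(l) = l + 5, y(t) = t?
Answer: -1270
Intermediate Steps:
K(c) = -2*c**3 (K(c) = -2*c*c**2 = -2*c**3)
R(r) = 12 + 2*r**2 (R(r) = (r**2 + r*r) + 12 = (r**2 + r**2) + 12 = 2*r**2 + 12 = 12 + 2*r**2)
o(l) = 5 + l
S(v) = -16 (S(v) = -(-2)*(-2)**3 = -(-2)*(-8) = -1*16 = -16)
(S(5) + o(y(6)))*R(-11) = (-16 + (5 + 6))*(12 + 2*(-11)**2) = (-16 + 11)*(12 + 2*121) = -5*(12 + 242) = -5*254 = -1270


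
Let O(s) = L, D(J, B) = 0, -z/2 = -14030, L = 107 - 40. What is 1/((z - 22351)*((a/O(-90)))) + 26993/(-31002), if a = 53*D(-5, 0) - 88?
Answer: -2260524065/2595859464 ≈ -0.87082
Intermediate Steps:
L = 67
z = 28060 (z = -2*(-14030) = 28060)
O(s) = 67
a = -88 (a = 53*0 - 88 = 0 - 88 = -88)
1/((z - 22351)*((a/O(-90)))) + 26993/(-31002) = 1/((28060 - 22351)*((-88/67))) + 26993/(-31002) = 1/(5709*((-88*1/67))) + 26993*(-1/31002) = 1/(5709*(-88/67)) - 26993/31002 = (1/5709)*(-67/88) - 26993/31002 = -67/502392 - 26993/31002 = -2260524065/2595859464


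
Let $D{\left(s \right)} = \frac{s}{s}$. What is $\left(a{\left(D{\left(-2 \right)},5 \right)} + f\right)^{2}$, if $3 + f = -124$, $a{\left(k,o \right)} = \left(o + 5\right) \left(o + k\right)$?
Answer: $4489$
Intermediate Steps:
$D{\left(s \right)} = 1$
$a{\left(k,o \right)} = \left(5 + o\right) \left(k + o\right)$
$f = -127$ ($f = -3 - 124 = -127$)
$\left(a{\left(D{\left(-2 \right)},5 \right)} + f\right)^{2} = \left(\left(5^{2} + 5 \cdot 1 + 5 \cdot 5 + 1 \cdot 5\right) - 127\right)^{2} = \left(\left(25 + 5 + 25 + 5\right) - 127\right)^{2} = \left(60 - 127\right)^{2} = \left(-67\right)^{2} = 4489$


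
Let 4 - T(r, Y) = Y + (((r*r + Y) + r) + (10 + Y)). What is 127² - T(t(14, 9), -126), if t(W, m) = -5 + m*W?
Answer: 30519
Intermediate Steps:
t(W, m) = -5 + W*m
T(r, Y) = -6 - r - r² - 3*Y (T(r, Y) = 4 - (Y + (((r*r + Y) + r) + (10 + Y))) = 4 - (Y + (((r² + Y) + r) + (10 + Y))) = 4 - (Y + (((Y + r²) + r) + (10 + Y))) = 4 - (Y + ((Y + r + r²) + (10 + Y))) = 4 - (Y + (10 + r + r² + 2*Y)) = 4 - (10 + r + r² + 3*Y) = 4 + (-10 - r - r² - 3*Y) = -6 - r - r² - 3*Y)
127² - T(t(14, 9), -126) = 127² - (-6 - (-5 + 14*9) - (-5 + 14*9)² - 3*(-126)) = 16129 - (-6 - (-5 + 126) - (-5 + 126)² + 378) = 16129 - (-6 - 1*121 - 1*121² + 378) = 16129 - (-6 - 121 - 1*14641 + 378) = 16129 - (-6 - 121 - 14641 + 378) = 16129 - 1*(-14390) = 16129 + 14390 = 30519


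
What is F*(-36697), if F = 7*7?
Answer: -1798153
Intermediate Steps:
F = 49
F*(-36697) = 49*(-36697) = -1798153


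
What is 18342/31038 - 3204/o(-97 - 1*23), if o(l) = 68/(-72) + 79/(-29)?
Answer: 8657634579/9906295 ≈ 873.95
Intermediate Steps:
o(l) = -1915/522 (o(l) = 68*(-1/72) + 79*(-1/29) = -17/18 - 79/29 = -1915/522)
18342/31038 - 3204/o(-97 - 1*23) = 18342/31038 - 3204/(-1915/522) = 18342*(1/31038) - 3204*(-522/1915) = 3057/5173 + 1672488/1915 = 8657634579/9906295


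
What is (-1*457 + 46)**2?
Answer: 168921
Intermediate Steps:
(-1*457 + 46)**2 = (-457 + 46)**2 = (-411)**2 = 168921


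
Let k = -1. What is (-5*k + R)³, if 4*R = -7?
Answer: 2197/64 ≈ 34.328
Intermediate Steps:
R = -7/4 (R = (¼)*(-7) = -7/4 ≈ -1.7500)
(-5*k + R)³ = (-5*(-1) - 7/4)³ = (5 - 7/4)³ = (13/4)³ = 2197/64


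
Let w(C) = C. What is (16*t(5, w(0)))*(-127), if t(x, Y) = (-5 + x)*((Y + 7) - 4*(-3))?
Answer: 0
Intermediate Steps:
t(x, Y) = (-5 + x)*(19 + Y) (t(x, Y) = (-5 + x)*((7 + Y) + 12) = (-5 + x)*(19 + Y))
(16*t(5, w(0)))*(-127) = (16*(-95 - 5*0 + 19*5 + 0*5))*(-127) = (16*(-95 + 0 + 95 + 0))*(-127) = (16*0)*(-127) = 0*(-127) = 0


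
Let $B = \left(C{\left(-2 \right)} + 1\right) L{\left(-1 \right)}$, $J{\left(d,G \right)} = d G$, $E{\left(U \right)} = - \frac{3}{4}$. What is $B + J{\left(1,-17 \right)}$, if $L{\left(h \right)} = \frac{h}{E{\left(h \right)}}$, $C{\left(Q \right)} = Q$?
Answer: $- \frac{55}{3} \approx -18.333$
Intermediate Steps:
$E{\left(U \right)} = - \frac{3}{4}$ ($E{\left(U \right)} = \left(-3\right) \frac{1}{4} = - \frac{3}{4}$)
$J{\left(d,G \right)} = G d$
$L{\left(h \right)} = - \frac{4 h}{3}$ ($L{\left(h \right)} = \frac{h}{- \frac{3}{4}} = h \left(- \frac{4}{3}\right) = - \frac{4 h}{3}$)
$B = - \frac{4}{3}$ ($B = \left(-2 + 1\right) \left(\left(- \frac{4}{3}\right) \left(-1\right)\right) = \left(-1\right) \frac{4}{3} = - \frac{4}{3} \approx -1.3333$)
$B + J{\left(1,-17 \right)} = - \frac{4}{3} - 17 = - \frac{55}{3}$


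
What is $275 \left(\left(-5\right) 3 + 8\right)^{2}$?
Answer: $13475$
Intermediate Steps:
$275 \left(\left(-5\right) 3 + 8\right)^{2} = 275 \left(-15 + 8\right)^{2} = 275 \left(-7\right)^{2} = 275 \cdot 49 = 13475$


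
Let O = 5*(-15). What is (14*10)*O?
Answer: -10500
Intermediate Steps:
O = -75
(14*10)*O = (14*10)*(-75) = 140*(-75) = -10500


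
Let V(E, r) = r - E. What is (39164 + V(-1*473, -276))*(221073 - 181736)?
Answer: 1548343657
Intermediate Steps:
(39164 + V(-1*473, -276))*(221073 - 181736) = (39164 + (-276 - (-1)*473))*(221073 - 181736) = (39164 + (-276 - 1*(-473)))*39337 = (39164 + (-276 + 473))*39337 = (39164 + 197)*39337 = 39361*39337 = 1548343657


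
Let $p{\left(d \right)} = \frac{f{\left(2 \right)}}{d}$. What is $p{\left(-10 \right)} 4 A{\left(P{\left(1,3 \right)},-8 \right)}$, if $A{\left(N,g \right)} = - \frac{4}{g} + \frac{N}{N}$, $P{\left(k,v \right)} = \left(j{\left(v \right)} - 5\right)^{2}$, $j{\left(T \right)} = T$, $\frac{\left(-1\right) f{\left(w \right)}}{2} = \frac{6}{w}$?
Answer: $\frac{18}{5} \approx 3.6$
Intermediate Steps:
$f{\left(w \right)} = - \frac{12}{w}$ ($f{\left(w \right)} = - 2 \frac{6}{w} = - \frac{12}{w}$)
$P{\left(k,v \right)} = \left(-5 + v\right)^{2}$ ($P{\left(k,v \right)} = \left(v - 5\right)^{2} = \left(-5 + v\right)^{2}$)
$A{\left(N,g \right)} = 1 - \frac{4}{g}$ ($A{\left(N,g \right)} = - \frac{4}{g} + 1 = 1 - \frac{4}{g}$)
$p{\left(d \right)} = - \frac{6}{d}$ ($p{\left(d \right)} = \frac{\left(-12\right) \frac{1}{2}}{d} = - \frac{6}{d}$)
$p{\left(-10 \right)} 4 A{\left(P{\left(1,3 \right)},-8 \right)} = - \frac{6}{-10} \cdot 4 \frac{-4 - 8}{-8} = \left(-6\right) \left(- \frac{1}{10}\right) 4 \left(\left(- \frac{1}{8}\right) \left(-12\right)\right) = \frac{3}{5} \cdot 4 \cdot \frac{3}{2} = \frac{12}{5} \cdot \frac{3}{2} = \frac{18}{5}$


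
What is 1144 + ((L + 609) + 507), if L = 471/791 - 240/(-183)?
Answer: 109139271/48251 ≈ 2261.9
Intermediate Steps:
L = 92011/48251 (L = 471*(1/791) - 240*(-1/183) = 471/791 + 80/61 = 92011/48251 ≈ 1.9069)
1144 + ((L + 609) + 507) = 1144 + ((92011/48251 + 609) + 507) = 1144 + (29476870/48251 + 507) = 1144 + 53940127/48251 = 109139271/48251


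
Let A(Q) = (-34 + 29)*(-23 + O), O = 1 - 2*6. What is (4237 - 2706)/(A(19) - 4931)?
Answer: -1531/4761 ≈ -0.32157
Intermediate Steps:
O = -11 (O = 1 - 12 = -11)
A(Q) = 170 (A(Q) = (-34 + 29)*(-23 - 11) = -5*(-34) = 170)
(4237 - 2706)/(A(19) - 4931) = (4237 - 2706)/(170 - 4931) = 1531/(-4761) = 1531*(-1/4761) = -1531/4761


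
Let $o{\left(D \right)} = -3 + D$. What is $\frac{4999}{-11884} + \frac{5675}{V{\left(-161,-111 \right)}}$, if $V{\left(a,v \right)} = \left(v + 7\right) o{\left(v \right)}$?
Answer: $\frac{2043389}{35224176} \approx 0.058011$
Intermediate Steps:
$V{\left(a,v \right)} = \left(-3 + v\right) \left(7 + v\right)$ ($V{\left(a,v \right)} = \left(v + 7\right) \left(-3 + v\right) = \left(7 + v\right) \left(-3 + v\right) = \left(-3 + v\right) \left(7 + v\right)$)
$\frac{4999}{-11884} + \frac{5675}{V{\left(-161,-111 \right)}} = \frac{4999}{-11884} + \frac{5675}{\left(-3 - 111\right) \left(7 - 111\right)} = 4999 \left(- \frac{1}{11884}\right) + \frac{5675}{\left(-114\right) \left(-104\right)} = - \frac{4999}{11884} + \frac{5675}{11856} = \frac{2043389}{35224176}$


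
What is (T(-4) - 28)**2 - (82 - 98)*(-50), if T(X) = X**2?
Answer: -656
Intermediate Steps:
(T(-4) - 28)**2 - (82 - 98)*(-50) = ((-4)**2 - 28)**2 - (82 - 98)*(-50) = (16 - 28)**2 - (-16)*(-50) = (-12)**2 - 1*800 = 144 - 800 = -656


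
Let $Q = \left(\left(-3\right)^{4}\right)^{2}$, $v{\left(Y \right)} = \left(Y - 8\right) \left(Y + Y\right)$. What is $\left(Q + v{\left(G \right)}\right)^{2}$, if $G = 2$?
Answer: $42732369$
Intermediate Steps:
$v{\left(Y \right)} = 2 Y \left(-8 + Y\right)$ ($v{\left(Y \right)} = \left(-8 + Y\right) 2 Y = 2 Y \left(-8 + Y\right)$)
$Q = 6561$ ($Q = 81^{2} = 6561$)
$\left(Q + v{\left(G \right)}\right)^{2} = \left(6561 + 2 \cdot 2 \left(-8 + 2\right)\right)^{2} = \left(6561 + 2 \cdot 2 \left(-6\right)\right)^{2} = \left(6561 - 24\right)^{2} = 6537^{2} = 42732369$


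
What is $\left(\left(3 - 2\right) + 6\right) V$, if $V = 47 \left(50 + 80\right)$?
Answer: $42770$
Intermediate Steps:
$V = 6110$ ($V = 47 \cdot 130 = 6110$)
$\left(\left(3 - 2\right) + 6\right) V = \left(\left(3 - 2\right) + 6\right) 6110 = \left(1 + 6\right) 6110 = 7 \cdot 6110 = 42770$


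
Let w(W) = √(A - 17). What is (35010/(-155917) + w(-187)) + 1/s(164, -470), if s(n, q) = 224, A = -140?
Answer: -7686323/34925408 + I*√157 ≈ -0.22008 + 12.53*I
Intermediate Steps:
w(W) = I*√157 (w(W) = √(-140 - 17) = √(-157) = I*√157)
(35010/(-155917) + w(-187)) + 1/s(164, -470) = (35010/(-155917) + I*√157) + 1/224 = (35010*(-1/155917) + I*√157) + 1/224 = (-35010/155917 + I*√157) + 1/224 = -7686323/34925408 + I*√157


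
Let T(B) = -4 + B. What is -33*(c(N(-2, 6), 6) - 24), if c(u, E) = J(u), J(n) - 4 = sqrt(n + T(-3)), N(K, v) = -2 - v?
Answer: 660 - 33*I*sqrt(15) ≈ 660.0 - 127.81*I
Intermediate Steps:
J(n) = 4 + sqrt(-7 + n) (J(n) = 4 + sqrt(n + (-4 - 3)) = 4 + sqrt(n - 7) = 4 + sqrt(-7 + n))
c(u, E) = 4 + sqrt(-7 + u)
-33*(c(N(-2, 6), 6) - 24) = -33*((4 + sqrt(-7 + (-2 - 1*6))) - 24) = -33*((4 + sqrt(-7 + (-2 - 6))) - 24) = -33*((4 + sqrt(-7 - 8)) - 24) = -33*((4 + sqrt(-15)) - 24) = -33*((4 + I*sqrt(15)) - 24) = -33*(-20 + I*sqrt(15)) = 660 - 33*I*sqrt(15)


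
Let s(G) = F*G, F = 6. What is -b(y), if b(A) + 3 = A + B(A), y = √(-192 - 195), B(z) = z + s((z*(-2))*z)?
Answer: -4641 - 6*I*√43 ≈ -4641.0 - 39.345*I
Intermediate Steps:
s(G) = 6*G
B(z) = z - 12*z² (B(z) = z + 6*((z*(-2))*z) = z + 6*((-2*z)*z) = z + 6*(-2*z²) = z - 12*z²)
y = 3*I*√43 (y = √(-387) = 3*I*√43 ≈ 19.672*I)
b(A) = -3 + A + A*(1 - 12*A) (b(A) = -3 + (A + A*(1 - 12*A)) = -3 + A + A*(1 - 12*A))
-b(y) = -(-3 - 12*(3*I*√43)² + 2*(3*I*√43)) = -(-3 - 12*(-387) + 6*I*√43) = -(-3 + 4644 + 6*I*√43) = -(4641 + 6*I*√43) = -4641 - 6*I*√43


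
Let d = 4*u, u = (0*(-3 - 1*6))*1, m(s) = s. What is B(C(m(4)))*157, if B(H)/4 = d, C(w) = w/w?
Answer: 0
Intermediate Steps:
C(w) = 1
u = 0 (u = (0*(-3 - 6))*1 = (0*(-9))*1 = 0*1 = 0)
d = 0 (d = 4*0 = 0)
B(H) = 0 (B(H) = 4*0 = 0)
B(C(m(4)))*157 = 0*157 = 0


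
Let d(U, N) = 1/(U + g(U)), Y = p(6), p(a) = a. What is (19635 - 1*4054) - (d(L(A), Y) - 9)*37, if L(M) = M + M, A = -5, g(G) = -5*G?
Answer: 636523/40 ≈ 15913.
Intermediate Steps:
L(M) = 2*M
Y = 6
d(U, N) = -1/(4*U) (d(U, N) = 1/(U - 5*U) = 1/(-4*U) = -1/(4*U))
(19635 - 1*4054) - (d(L(A), Y) - 9)*37 = (19635 - 1*4054) - (-1/(4*(2*(-5))) - 9)*37 = (19635 - 4054) - (-¼/(-10) - 9)*37 = 15581 - (-¼*(-⅒) - 9)*37 = 15581 - (1/40 - 9)*37 = 15581 - (-359)*37/40 = 15581 - 1*(-13283/40) = 15581 + 13283/40 = 636523/40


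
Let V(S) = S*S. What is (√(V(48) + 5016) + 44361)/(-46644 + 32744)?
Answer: -44361/13900 - √1830/6950 ≈ -3.1976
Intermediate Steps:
V(S) = S²
(√(V(48) + 5016) + 44361)/(-46644 + 32744) = (√(48² + 5016) + 44361)/(-46644 + 32744) = (√(2304 + 5016) + 44361)/(-13900) = (√7320 + 44361)*(-1/13900) = (2*√1830 + 44361)*(-1/13900) = (44361 + 2*√1830)*(-1/13900) = -44361/13900 - √1830/6950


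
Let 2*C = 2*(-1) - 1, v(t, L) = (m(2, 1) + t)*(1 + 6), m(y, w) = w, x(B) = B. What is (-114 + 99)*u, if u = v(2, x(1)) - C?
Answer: -675/2 ≈ -337.50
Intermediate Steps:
v(t, L) = 7 + 7*t (v(t, L) = (1 + t)*(1 + 6) = (1 + t)*7 = 7 + 7*t)
C = -3/2 (C = (2*(-1) - 1)/2 = (-2 - 1)/2 = (½)*(-3) = -3/2 ≈ -1.5000)
u = 45/2 (u = (7 + 7*2) - 1*(-3/2) = (7 + 14) + 3/2 = 21 + 3/2 = 45/2 ≈ 22.500)
(-114 + 99)*u = (-114 + 99)*(45/2) = -15*45/2 = -675/2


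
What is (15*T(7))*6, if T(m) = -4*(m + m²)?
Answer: -20160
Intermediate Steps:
T(m) = -4*m - 4*m²
(15*T(7))*6 = (15*(-4*7*(1 + 7)))*6 = (15*(-4*7*8))*6 = (15*(-224))*6 = -3360*6 = -20160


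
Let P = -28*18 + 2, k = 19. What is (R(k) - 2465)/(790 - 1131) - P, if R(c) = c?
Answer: 173628/341 ≈ 509.17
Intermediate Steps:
P = -502 (P = -504 + 2 = -502)
(R(k) - 2465)/(790 - 1131) - P = (19 - 2465)/(790 - 1131) - 1*(-502) = -2446/(-341) + 502 = -2446*(-1/341) + 502 = 2446/341 + 502 = 173628/341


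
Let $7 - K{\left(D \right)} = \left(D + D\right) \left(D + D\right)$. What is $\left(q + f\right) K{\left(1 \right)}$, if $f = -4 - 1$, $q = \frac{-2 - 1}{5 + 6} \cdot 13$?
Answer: $- \frac{282}{11} \approx -25.636$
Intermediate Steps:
$K{\left(D \right)} = 7 - 4 D^{2}$ ($K{\left(D \right)} = 7 - \left(D + D\right) \left(D + D\right) = 7 - 2 D 2 D = 7 - 4 D^{2}$)
$q = - \frac{39}{11}$ ($q = - \frac{3}{11} \cdot 13 = \left(-3\right) \frac{1}{11} \cdot 13 = \left(- \frac{3}{11}\right) 13 = - \frac{39}{11} \approx -3.5455$)
$f = -5$
$\left(q + f\right) K{\left(1 \right)} = \left(- \frac{39}{11} - 5\right) \left(7 - 4 \cdot 1^{2}\right) = - \frac{94 \left(7 - 4\right)}{11} = \left(- \frac{94}{11}\right) 3 = - \frac{282}{11}$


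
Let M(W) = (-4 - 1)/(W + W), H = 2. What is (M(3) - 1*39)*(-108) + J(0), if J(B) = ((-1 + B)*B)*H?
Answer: 4302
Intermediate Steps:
M(W) = -5/(2*W) (M(W) = -5*1/(2*W) = -5/(2*W))
J(B) = 2*B*(-1 + B) (J(B) = ((-1 + B)*B)*2 = (B*(-1 + B))*2 = 2*B*(-1 + B))
(M(3) - 1*39)*(-108) + J(0) = (-5/2/3 - 1*39)*(-108) + 2*0*(-1 + 0) = (-5/2*⅓ - 39)*(-108) + 2*0*(-1) = (-⅚ - 39)*(-108) + 0 = -239/6*(-108) + 0 = 4302 + 0 = 4302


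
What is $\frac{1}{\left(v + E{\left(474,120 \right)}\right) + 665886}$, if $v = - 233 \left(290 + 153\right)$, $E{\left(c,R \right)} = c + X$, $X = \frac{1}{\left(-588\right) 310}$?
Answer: $\frac{182280}{102649341479} \approx 1.7758 \cdot 10^{-6}$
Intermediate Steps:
$X = - \frac{1}{182280}$ ($X = \left(- \frac{1}{588}\right) \frac{1}{310} = - \frac{1}{182280} \approx -5.4861 \cdot 10^{-6}$)
$E{\left(c,R \right)} = - \frac{1}{182280} + c$ ($E{\left(c,R \right)} = c - \frac{1}{182280} = - \frac{1}{182280} + c$)
$v = -103219$ ($v = \left(-233\right) 443 = -103219$)
$\frac{1}{\left(v + E{\left(474,120 \right)}\right) + 665886} = \frac{1}{\left(-103219 + \left(- \frac{1}{182280} + 474\right)\right) + 665886} = \frac{1}{\left(-103219 + \frac{86400719}{182280}\right) + 665886} = \frac{1}{- \frac{18728358601}{182280} + 665886} = \frac{1}{\frac{102649341479}{182280}} = \frac{182280}{102649341479}$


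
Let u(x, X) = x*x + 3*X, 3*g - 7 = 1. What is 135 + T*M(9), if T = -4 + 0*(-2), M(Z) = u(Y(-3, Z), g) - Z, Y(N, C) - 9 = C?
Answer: -1157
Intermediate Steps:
g = 8/3 (g = 7/3 + (1/3)*1 = 7/3 + 1/3 = 8/3 ≈ 2.6667)
Y(N, C) = 9 + C
u(x, X) = x**2 + 3*X
M(Z) = 8 + (9 + Z)**2 - Z (M(Z) = ((9 + Z)**2 + 3*(8/3)) - Z = ((9 + Z)**2 + 8) - Z = (8 + (9 + Z)**2) - Z = 8 + (9 + Z)**2 - Z)
T = -4 (T = -4 + 0 = -4)
135 + T*M(9) = 135 - 4*(8 + (9 + 9)**2 - 1*9) = 135 - 4*(8 + 18**2 - 9) = 135 - 4*(8 + 324 - 9) = 135 - 4*323 = 135 - 1292 = -1157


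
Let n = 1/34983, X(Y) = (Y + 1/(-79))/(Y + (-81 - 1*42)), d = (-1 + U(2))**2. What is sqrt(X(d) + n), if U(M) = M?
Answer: I*sqrt(150684896566)/4322643 ≈ 0.089802*I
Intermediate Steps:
d = 1 (d = (-1 + 2)**2 = 1**2 = 1)
X(Y) = (-1/79 + Y)/(-123 + Y) (X(Y) = (Y - 1/79)/(Y + (-81 - 42)) = (-1/79 + Y)/(Y - 123) = (-1/79 + Y)/(-123 + Y))
n = 1/34983 ≈ 2.8585e-5
sqrt(X(d) + n) = sqrt((-1/79 + 1)/(-123 + 1) + 1/34983) = sqrt((78/79)/(-122) + 1/34983) = sqrt(-1/122*78/79 + 1/34983) = sqrt(-39/4819 + 1/34983) = sqrt(-1359518/168583077) = I*sqrt(150684896566)/4322643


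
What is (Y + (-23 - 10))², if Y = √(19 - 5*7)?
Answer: 1073 - 264*I ≈ 1073.0 - 264.0*I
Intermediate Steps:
Y = 4*I (Y = √(19 - 35) = √(-16) = 4*I ≈ 4.0*I)
(Y + (-23 - 10))² = (4*I + (-23 - 10))² = (4*I - 33)² = (-33 + 4*I)²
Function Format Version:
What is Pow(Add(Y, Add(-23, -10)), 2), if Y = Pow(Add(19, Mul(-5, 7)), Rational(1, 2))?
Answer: Add(1073, Mul(-264, I)) ≈ Add(1073.0, Mul(-264.00, I))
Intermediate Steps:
Y = Mul(4, I) (Y = Pow(Add(19, -35), Rational(1, 2)) = Pow(-16, Rational(1, 2)) = Mul(4, I) ≈ Mul(4.0000, I))
Pow(Add(Y, Add(-23, -10)), 2) = Pow(Add(Mul(4, I), Add(-23, -10)), 2) = Pow(Add(Mul(4, I), -33), 2) = Pow(Add(-33, Mul(4, I)), 2)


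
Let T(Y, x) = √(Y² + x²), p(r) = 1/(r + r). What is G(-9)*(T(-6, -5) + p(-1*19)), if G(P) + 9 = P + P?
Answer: 27/38 - 27*√61 ≈ -210.17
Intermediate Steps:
p(r) = 1/(2*r)
G(P) = -9 + 2*P (G(P) = -9 + (P + P) = -9 + 2*P)
G(-9)*(T(-6, -5) + p(-1*19)) = (-9 + 2*(-9))*(√((-6)² + (-5)²) + 1/(2*((-1*19)))) = (-9 - 18)*(√(36 + 25) + (½)/(-19)) = -27*(√61 + (½)*(-1/19)) = -27*(√61 - 1/38) = -27*(-1/38 + √61) = 27/38 - 27*√61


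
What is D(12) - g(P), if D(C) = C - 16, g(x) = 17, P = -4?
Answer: -21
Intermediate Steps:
D(C) = -16 + C
D(12) - g(P) = (-16 + 12) - 1*17 = -4 - 17 = -21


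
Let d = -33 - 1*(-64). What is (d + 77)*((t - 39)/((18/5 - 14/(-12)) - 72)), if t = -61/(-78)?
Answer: 1609740/26221 ≈ 61.391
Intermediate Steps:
t = 61/78 (t = -61*(-1/78) = 61/78 ≈ 0.78205)
d = 31 (d = -33 + 64 = 31)
(d + 77)*((t - 39)/((18/5 - 14/(-12)) - 72)) = (31 + 77)*((61/78 - 39)/((18/5 - 14/(-12)) - 72)) = 108*(-2981/(78*((18*(1/5) - 14*(-1/12)) - 72))) = 108*(-2981/(78*((18/5 + 7/6) - 72))) = 108*(-2981/(78*(143/30 - 72))) = 108*(-2981/(78*(-2017/30))) = 108*(-2981/78*(-30/2017)) = 108*(14905/26221) = 1609740/26221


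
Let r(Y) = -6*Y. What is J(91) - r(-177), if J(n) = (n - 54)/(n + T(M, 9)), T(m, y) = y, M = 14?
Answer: -106163/100 ≈ -1061.6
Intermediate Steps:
J(n) = (-54 + n)/(9 + n) (J(n) = (n - 54)/(n + 9) = (-54 + n)/(9 + n))
J(91) - r(-177) = (-54 + 91)/(9 + 91) - (-6)*(-177) = 37/100 - 1*1062 = (1/100)*37 - 1062 = 37/100 - 1062 = -106163/100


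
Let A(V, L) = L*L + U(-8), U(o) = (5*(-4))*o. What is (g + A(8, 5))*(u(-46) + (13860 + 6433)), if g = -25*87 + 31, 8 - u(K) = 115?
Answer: -39544374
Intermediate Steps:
u(K) = -107 (u(K) = 8 - 1*115 = 8 - 115 = -107)
U(o) = -20*o
g = -2144 (g = -2175 + 31 = -2144)
A(V, L) = 160 + L² (A(V, L) = L*L - 20*(-8) = L² + 160 = 160 + L²)
(g + A(8, 5))*(u(-46) + (13860 + 6433)) = (-2144 + (160 + 5²))*(-107 + (13860 + 6433)) = (-2144 + (160 + 25))*(-107 + 20293) = (-2144 + 185)*20186 = -1959*20186 = -39544374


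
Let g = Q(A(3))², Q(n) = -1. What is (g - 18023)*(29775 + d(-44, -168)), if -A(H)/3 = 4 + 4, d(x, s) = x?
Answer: -535812082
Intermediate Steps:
A(H) = -24 (A(H) = -3*(4 + 4) = -3*8 = -24)
g = 1 (g = (-1)² = 1)
(g - 18023)*(29775 + d(-44, -168)) = (1 - 18023)*(29775 - 44) = -18022*29731 = -535812082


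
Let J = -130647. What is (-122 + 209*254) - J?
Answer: 183611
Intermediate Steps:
(-122 + 209*254) - J = (-122 + 209*254) - 1*(-130647) = (-122 + 53086) + 130647 = 52964 + 130647 = 183611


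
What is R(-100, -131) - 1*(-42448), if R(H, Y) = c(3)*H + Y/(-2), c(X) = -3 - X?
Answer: 86227/2 ≈ 43114.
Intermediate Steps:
R(H, Y) = -6*H - Y/2 (R(H, Y) = (-3 - 1*3)*H + Y/(-2) = (-3 - 3)*H + Y*(-1/2) = -6*H - Y/2)
R(-100, -131) - 1*(-42448) = (-6*(-100) - 1/2*(-131)) - 1*(-42448) = (600 + 131/2) + 42448 = 1331/2 + 42448 = 86227/2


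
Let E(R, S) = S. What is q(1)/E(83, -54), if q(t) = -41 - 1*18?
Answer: 59/54 ≈ 1.0926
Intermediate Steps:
q(t) = -59 (q(t) = -41 - 18 = -59)
q(1)/E(83, -54) = -59/(-54) = -59*(-1/54) = 59/54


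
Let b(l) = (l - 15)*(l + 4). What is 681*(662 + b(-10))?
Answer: 552972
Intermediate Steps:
b(l) = (-15 + l)*(4 + l)
681*(662 + b(-10)) = 681*(662 + (-60 + (-10)² - 11*(-10))) = 681*(662 + (-60 + 100 + 110)) = 681*(662 + 150) = 681*812 = 552972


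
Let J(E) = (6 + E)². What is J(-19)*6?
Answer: 1014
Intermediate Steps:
J(-19)*6 = (6 - 19)²*6 = (-13)²*6 = 169*6 = 1014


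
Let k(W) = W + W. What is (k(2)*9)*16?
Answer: 576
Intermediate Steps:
k(W) = 2*W
(k(2)*9)*16 = ((2*2)*9)*16 = (4*9)*16 = 36*16 = 576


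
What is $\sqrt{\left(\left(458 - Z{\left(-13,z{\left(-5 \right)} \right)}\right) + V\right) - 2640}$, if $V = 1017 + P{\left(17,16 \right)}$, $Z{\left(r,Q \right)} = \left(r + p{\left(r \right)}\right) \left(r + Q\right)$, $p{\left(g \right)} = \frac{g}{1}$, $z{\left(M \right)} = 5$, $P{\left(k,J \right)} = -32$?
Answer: $i \sqrt{1405} \approx 37.483 i$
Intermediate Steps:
$p{\left(g \right)} = g$ ($p{\left(g \right)} = g 1 = g$)
$Z{\left(r,Q \right)} = 2 r \left(Q + r\right)$ ($Z{\left(r,Q \right)} = \left(r + r\right) \left(r + Q\right) = 2 r \left(Q + r\right)$)
$V = 985$ ($V = 1017 - 32 = 985$)
$\sqrt{\left(\left(458 - Z{\left(-13,z{\left(-5 \right)} \right)}\right) + V\right) - 2640} = \sqrt{\left(\left(458 - 2 \left(-13\right) \left(5 - 13\right)\right) + 985\right) - 2640} = \sqrt{\left(\left(458 - 2 \left(-13\right) \left(-8\right)\right) + 985\right) - 2640} = \sqrt{\left(\left(458 - 208\right) + 985\right) - 2640} = \sqrt{\left(250 + 985\right) - 2640} = \sqrt{1235 - 2640} = \sqrt{-1405} = i \sqrt{1405}$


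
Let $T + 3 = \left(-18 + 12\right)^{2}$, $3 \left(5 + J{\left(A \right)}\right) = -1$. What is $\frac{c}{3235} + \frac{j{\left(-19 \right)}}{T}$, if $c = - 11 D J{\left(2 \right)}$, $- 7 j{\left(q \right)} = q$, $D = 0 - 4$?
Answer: $\frac{2419}{249095} \approx 0.0097111$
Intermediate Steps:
$D = -4$
$J{\left(A \right)} = - \frac{16}{3}$ ($J{\left(A \right)} = -5 + \frac{1}{3} \left(-1\right) = -5 - \frac{1}{3} = - \frac{16}{3}$)
$T = 33$ ($T = -3 + \left(-18 + 12\right)^{2} = -3 + \left(-6\right)^{2} = -3 + 36 = 33$)
$j{\left(q \right)} = - \frac{q}{7}$
$c = - \frac{704}{3}$ ($c = \left(-11\right) \left(-4\right) \left(- \frac{16}{3}\right) = 44 \left(- \frac{16}{3}\right) = - \frac{704}{3} \approx -234.67$)
$\frac{c}{3235} + \frac{j{\left(-19 \right)}}{T} = - \frac{704}{3 \cdot 3235} + \frac{\left(- \frac{1}{7}\right) \left(-19\right)}{33} = \left(- \frac{704}{3}\right) \frac{1}{3235} + \frac{19}{7} \cdot \frac{1}{33} = - \frac{704}{9705} + \frac{19}{231} = \frac{2419}{249095}$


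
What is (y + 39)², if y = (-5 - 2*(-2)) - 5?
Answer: 1089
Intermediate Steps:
y = -6 (y = (-5 + 4) - 5 = -1 - 5 = -6)
(y + 39)² = (-6 + 39)² = 33² = 1089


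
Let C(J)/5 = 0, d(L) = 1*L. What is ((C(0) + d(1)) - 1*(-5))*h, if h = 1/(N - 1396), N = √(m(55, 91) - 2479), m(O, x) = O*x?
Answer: -4188/973145 - 3*√2526/973145 ≈ -0.0044585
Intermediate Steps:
d(L) = L
C(J) = 0 (C(J) = 5*0 = 0)
N = √2526 (N = √(55*91 - 2479) = √(5005 - 2479) = √2526 ≈ 50.259)
h = 1/(-1396 + √2526) (h = 1/(√2526 - 1396) = 1/(-1396 + √2526) ≈ -0.00074309)
((C(0) + d(1)) - 1*(-5))*h = ((0 + 1) - 1*(-5))*(-698/973145 - √2526/1946290) = (1 + 5)*(-698/973145 - √2526/1946290) = 6*(-698/973145 - √2526/1946290) = -4188/973145 - 3*√2526/973145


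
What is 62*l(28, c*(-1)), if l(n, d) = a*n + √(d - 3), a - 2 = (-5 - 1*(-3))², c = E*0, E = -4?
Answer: 10416 + 62*I*√3 ≈ 10416.0 + 107.39*I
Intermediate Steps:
c = 0 (c = -4*0 = 0)
a = 6 (a = 2 + (-5 - 1*(-3))² = 2 + (-5 + 3)² = 2 + (-2)² = 2 + 4 = 6)
l(n, d) = √(-3 + d) + 6*n (l(n, d) = 6*n + √(d - 3) = 6*n + √(-3 + d) = √(-3 + d) + 6*n)
62*l(28, c*(-1)) = 62*(√(-3 + 0*(-1)) + 6*28) = 62*(√(-3 + 0) + 168) = 62*(√(-3) + 168) = 62*(I*√3 + 168) = 62*(168 + I*√3) = 10416 + 62*I*√3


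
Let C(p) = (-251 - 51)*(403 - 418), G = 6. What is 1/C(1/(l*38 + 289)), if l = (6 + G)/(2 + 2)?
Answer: 1/4530 ≈ 0.00022075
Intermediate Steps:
l = 3 (l = (6 + 6)/(2 + 2) = 12/4 = 12*(1/4) = 3)
C(p) = 4530 (C(p) = -302*(-15) = 4530)
1/C(1/(l*38 + 289)) = 1/4530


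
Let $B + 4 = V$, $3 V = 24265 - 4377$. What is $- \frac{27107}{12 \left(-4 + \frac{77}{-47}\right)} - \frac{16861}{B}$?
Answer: $\frac{1572609154}{3950355} \approx 398.09$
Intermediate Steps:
$V = \frac{19888}{3}$ ($V = \frac{24265 - 4377}{3} = \frac{1}{3} \cdot 19888 = \frac{19888}{3} \approx 6629.3$)
$B = \frac{19876}{3}$ ($B = -4 + \frac{19888}{3} = \frac{19876}{3} \approx 6625.3$)
$- \frac{27107}{12 \left(-4 + \frac{77}{-47}\right)} - \frac{16861}{B} = - \frac{27107}{12 \left(-4 + \frac{77}{-47}\right)} - \frac{16861}{\frac{19876}{3}} = - \frac{27107}{12 \left(-4 + 77 \left(- \frac{1}{47}\right)\right)} - \frac{50583}{19876} = - \frac{27107}{12 \left(-4 - \frac{77}{47}\right)} - \frac{50583}{19876} = - \frac{27107}{12 \left(- \frac{265}{47}\right)} - \frac{50583}{19876} = - \frac{27107}{- \frac{3180}{47}} - \frac{50583}{19876} = \left(-27107\right) \left(- \frac{47}{3180}\right) - \frac{50583}{19876} = \frac{1274029}{3180} - \frac{50583}{19876} = \frac{1572609154}{3950355}$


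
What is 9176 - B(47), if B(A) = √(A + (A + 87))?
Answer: 9176 - √181 ≈ 9162.5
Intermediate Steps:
B(A) = √(87 + 2*A) (B(A) = √(A + (87 + A)) = √(87 + 2*A))
9176 - B(47) = 9176 - √(87 + 2*47) = 9176 - √(87 + 94) = 9176 - √181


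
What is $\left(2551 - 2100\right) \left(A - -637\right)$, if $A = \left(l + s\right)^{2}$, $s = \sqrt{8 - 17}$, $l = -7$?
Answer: $305327 - 18942 i \approx 3.0533 \cdot 10^{5} - 18942.0 i$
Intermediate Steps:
$s = 3 i$ ($s = \sqrt{-9} = 3 i \approx 3.0 i$)
$A = \left(-7 + 3 i\right)^{2} \approx 40.0 - 42.0 i$
$\left(2551 - 2100\right) \left(A - -637\right) = \left(2551 - 2100\right) \left(\left(40 - 42 i\right) - -637\right) = 451 \left(\left(40 - 42 i\right) + 637\right) = 451 \left(677 - 42 i\right) = 305327 - 18942 i$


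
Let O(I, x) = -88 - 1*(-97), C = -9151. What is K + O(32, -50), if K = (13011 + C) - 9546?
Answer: -5677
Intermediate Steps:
O(I, x) = 9 (O(I, x) = -88 + 97 = 9)
K = -5686 (K = (13011 - 9151) - 9546 = 3860 - 9546 = -5686)
K + O(32, -50) = -5686 + 9 = -5677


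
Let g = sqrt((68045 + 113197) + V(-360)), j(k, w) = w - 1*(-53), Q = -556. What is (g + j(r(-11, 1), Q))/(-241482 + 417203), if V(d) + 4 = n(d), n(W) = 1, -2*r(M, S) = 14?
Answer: -503/175721 + sqrt(181239)/175721 ≈ -0.00043978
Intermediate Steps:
r(M, S) = -7 (r(M, S) = -1/2*14 = -7)
V(d) = -3 (V(d) = -4 + 1 = -3)
j(k, w) = 53 + w (j(k, w) = w + 53 = 53 + w)
g = sqrt(181239) (g = sqrt((68045 + 113197) - 3) = sqrt(181242 - 3) = sqrt(181239) ≈ 425.72)
(g + j(r(-11, 1), Q))/(-241482 + 417203) = (sqrt(181239) + (53 - 556))/(-241482 + 417203) = (sqrt(181239) - 503)/175721 = (-503 + sqrt(181239))*(1/175721) = -503/175721 + sqrt(181239)/175721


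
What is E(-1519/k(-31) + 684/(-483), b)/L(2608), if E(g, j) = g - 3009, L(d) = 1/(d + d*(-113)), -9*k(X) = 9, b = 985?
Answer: 10019643904/23 ≈ 4.3564e+8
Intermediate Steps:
k(X) = -1 (k(X) = -⅑*9 = -1)
L(d) = -1/(112*d) (L(d) = 1/(d - 113*d) = 1/(-112*d) = -1/(112*d))
E(g, j) = -3009 + g
E(-1519/k(-31) + 684/(-483), b)/L(2608) = (-3009 + (-1519/(-1) + 684/(-483)))/((-1/112/2608)) = (-3009 + (-1519*(-1) + 684*(-1/483)))/((-1/112*1/2608)) = (-3009 + (1519 - 228/161))/(-1/292096) = (-3009 + 244331/161)*(-292096) = -240118/161*(-292096) = 10019643904/23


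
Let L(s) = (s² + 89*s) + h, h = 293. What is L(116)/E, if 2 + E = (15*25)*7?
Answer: 24073/2623 ≈ 9.1777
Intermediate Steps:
L(s) = 293 + s² + 89*s (L(s) = (s² + 89*s) + 293 = 293 + s² + 89*s)
E = 2623 (E = -2 + (15*25)*7 = -2 + 375*7 = -2 + 2625 = 2623)
L(116)/E = (293 + 116² + 89*116)/2623 = (293 + 13456 + 10324)*(1/2623) = 24073*(1/2623) = 24073/2623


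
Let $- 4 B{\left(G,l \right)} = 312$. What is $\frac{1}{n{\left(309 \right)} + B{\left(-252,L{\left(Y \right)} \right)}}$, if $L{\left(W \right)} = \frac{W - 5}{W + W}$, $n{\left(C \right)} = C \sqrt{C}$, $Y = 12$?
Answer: $\frac{26}{9832515} + \frac{103 \sqrt{309}}{9832515} \approx 0.00018679$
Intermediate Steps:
$n{\left(C \right)} = C^{\frac{3}{2}}$
$L{\left(W \right)} = \frac{-5 + W}{2 W}$
$B{\left(G,l \right)} = -78$ ($B{\left(G,l \right)} = \left(- \frac{1}{4}\right) 312 = -78$)
$\frac{1}{n{\left(309 \right)} + B{\left(-252,L{\left(Y \right)} \right)}} = \frac{1}{309^{\frac{3}{2}} - 78} = \frac{1}{309 \sqrt{309} - 78} = \frac{1}{-78 + 309 \sqrt{309}}$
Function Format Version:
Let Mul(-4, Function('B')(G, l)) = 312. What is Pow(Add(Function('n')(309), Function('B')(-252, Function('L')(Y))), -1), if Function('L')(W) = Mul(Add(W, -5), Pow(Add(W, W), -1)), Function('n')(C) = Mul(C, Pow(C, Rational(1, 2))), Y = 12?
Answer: Add(Rational(26, 9832515), Mul(Rational(103, 9832515), Pow(309, Rational(1, 2)))) ≈ 0.00018679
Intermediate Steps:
Function('n')(C) = Pow(C, Rational(3, 2))
Function('L')(W) = Mul(Rational(1, 2), Pow(W, -1), Add(-5, W)) (Function('L')(W) = Mul(Add(-5, W), Pow(Mul(2, W), -1)) = Mul(Add(-5, W), Mul(Rational(1, 2), Pow(W, -1))) = Mul(Rational(1, 2), Pow(W, -1), Add(-5, W)))
Function('B')(G, l) = -78 (Function('B')(G, l) = Mul(Rational(-1, 4), 312) = -78)
Pow(Add(Function('n')(309), Function('B')(-252, Function('L')(Y))), -1) = Pow(Add(Pow(309, Rational(3, 2)), -78), -1) = Pow(Add(Mul(309, Pow(309, Rational(1, 2))), -78), -1) = Pow(Add(-78, Mul(309, Pow(309, Rational(1, 2)))), -1)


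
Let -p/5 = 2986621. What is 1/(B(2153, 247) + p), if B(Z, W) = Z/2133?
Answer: -2133/31852310812 ≈ -6.6965e-8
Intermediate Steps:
B(Z, W) = Z/2133 (B(Z, W) = Z*(1/2133) = Z/2133)
p = -14933105 (p = -5*2986621 = -14933105)
1/(B(2153, 247) + p) = 1/((1/2133)*2153 - 14933105) = 1/(2153/2133 - 14933105) = 1/(-31852310812/2133) = -2133/31852310812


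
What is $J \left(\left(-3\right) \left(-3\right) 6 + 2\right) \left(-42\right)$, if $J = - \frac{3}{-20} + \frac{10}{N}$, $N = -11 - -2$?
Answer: $\frac{33908}{15} \approx 2260.5$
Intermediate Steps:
$N = -9$ ($N = -11 + \left(-2 + 4\right) = -11 + 2 = -9$)
$J = - \frac{173}{180}$ ($J = - \frac{3}{-20} + \frac{10}{-9} = \left(-3\right) \left(- \frac{1}{20}\right) + 10 \left(- \frac{1}{9}\right) = \frac{3}{20} - \frac{10}{9} = - \frac{173}{180} \approx -0.96111$)
$J \left(\left(-3\right) \left(-3\right) 6 + 2\right) \left(-42\right) = - \frac{173 \left(\left(-3\right) \left(-3\right) 6 + 2\right)}{180} \left(-42\right) = - \frac{173 \left(9 \cdot 6 + 2\right)}{180} \left(-42\right) = - \frac{173 \left(54 + 2\right)}{180} \left(-42\right) = \left(- \frac{173}{180}\right) 56 \left(-42\right) = \left(- \frac{2422}{45}\right) \left(-42\right) = \frac{33908}{15}$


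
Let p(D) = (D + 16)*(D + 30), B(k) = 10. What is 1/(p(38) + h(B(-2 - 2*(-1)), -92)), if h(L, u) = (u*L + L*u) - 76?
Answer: 1/1756 ≈ 0.00056948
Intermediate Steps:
h(L, u) = -76 + 2*L*u (h(L, u) = (L*u + L*u) - 76 = 2*L*u - 76 = -76 + 2*L*u)
p(D) = (16 + D)*(30 + D)
1/(p(38) + h(B(-2 - 2*(-1)), -92)) = 1/((480 + 38² + 46*38) + (-76 + 2*10*(-92))) = 1/((480 + 1444 + 1748) + (-76 - 1840)) = 1/(3672 - 1916) = 1/1756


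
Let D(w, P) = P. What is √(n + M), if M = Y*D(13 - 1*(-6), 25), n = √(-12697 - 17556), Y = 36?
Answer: √(900 + I*√30253) ≈ 30.138 + 2.8856*I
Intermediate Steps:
n = I*√30253 (n = √(-30253) = I*√30253 ≈ 173.93*I)
M = 900 (M = 36*25 = 900)
√(n + M) = √(I*√30253 + 900) = √(900 + I*√30253)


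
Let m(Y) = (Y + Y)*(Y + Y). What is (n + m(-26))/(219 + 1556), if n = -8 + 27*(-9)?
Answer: 2453/1775 ≈ 1.3820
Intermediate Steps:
n = -251 (n = -8 - 243 = -251)
m(Y) = 4*Y² (m(Y) = (2*Y)*(2*Y) = 4*Y²)
(n + m(-26))/(219 + 1556) = (-251 + 4*(-26)²)/(219 + 1556) = (-251 + 4*676)/1775 = (-251 + 2704)*(1/1775) = 2453*(1/1775) = 2453/1775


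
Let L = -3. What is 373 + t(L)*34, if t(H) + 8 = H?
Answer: -1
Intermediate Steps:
t(H) = -8 + H
373 + t(L)*34 = 373 + (-8 - 3)*34 = 373 - 11*34 = 373 - 374 = -1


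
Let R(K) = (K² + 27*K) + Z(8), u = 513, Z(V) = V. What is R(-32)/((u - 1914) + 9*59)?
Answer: -28/145 ≈ -0.19310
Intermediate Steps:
R(K) = 8 + K² + 27*K (R(K) = (K² + 27*K) + 8 = 8 + K² + 27*K)
R(-32)/((u - 1914) + 9*59) = (8 + (-32)² + 27*(-32))/((513 - 1914) + 9*59) = (8 + 1024 - 864)/(-1401 + 531) = 168/(-870) = 168*(-1/870) = -28/145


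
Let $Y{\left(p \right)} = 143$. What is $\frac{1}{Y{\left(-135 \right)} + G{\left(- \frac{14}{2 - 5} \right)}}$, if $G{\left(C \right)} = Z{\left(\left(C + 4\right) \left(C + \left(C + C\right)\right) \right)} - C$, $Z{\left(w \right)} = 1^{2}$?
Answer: $\frac{3}{418} \approx 0.007177$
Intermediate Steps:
$Z{\left(w \right)} = 1$
$G{\left(C \right)} = 1 - C$
$\frac{1}{Y{\left(-135 \right)} + G{\left(- \frac{14}{2 - 5} \right)}} = \frac{1}{143 + \left(1 - - \frac{14}{2 - 5}\right)} = \frac{1}{143 + \left(1 - - \frac{14}{-3}\right)} = \frac{1}{143 + \left(1 - \left(-14\right) \left(- \frac{1}{3}\right)\right)} = \frac{1}{143 + \left(1 - \frac{14}{3}\right)} = \frac{1}{143 - \frac{11}{3}} = \frac{1}{\frac{418}{3}} = \frac{3}{418}$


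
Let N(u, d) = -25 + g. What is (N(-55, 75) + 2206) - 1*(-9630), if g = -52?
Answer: 11759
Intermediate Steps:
N(u, d) = -77 (N(u, d) = -25 - 52 = -77)
(N(-55, 75) + 2206) - 1*(-9630) = (-77 + 2206) - 1*(-9630) = 2129 + 9630 = 11759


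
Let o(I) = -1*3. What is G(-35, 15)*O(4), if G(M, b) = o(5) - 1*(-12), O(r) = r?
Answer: 36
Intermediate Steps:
o(I) = -3
G(M, b) = 9 (G(M, b) = -3 - 1*(-12) = -3 + 12 = 9)
G(-35, 15)*O(4) = 9*4 = 36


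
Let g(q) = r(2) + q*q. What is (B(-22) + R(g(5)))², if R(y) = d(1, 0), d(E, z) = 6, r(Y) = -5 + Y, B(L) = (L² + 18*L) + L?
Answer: 5184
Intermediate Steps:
B(L) = L² + 19*L
g(q) = -3 + q² (g(q) = (-5 + 2) + q*q = -3 + q²)
R(y) = 6
(B(-22) + R(g(5)))² = (-22*(19 - 22) + 6)² = (-22*(-3) + 6)² = (66 + 6)² = 72² = 5184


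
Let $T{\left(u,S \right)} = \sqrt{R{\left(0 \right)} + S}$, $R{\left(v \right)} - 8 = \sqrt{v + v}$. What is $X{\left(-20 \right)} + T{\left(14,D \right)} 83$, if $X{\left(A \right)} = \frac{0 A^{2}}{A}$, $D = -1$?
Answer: $83 \sqrt{7} \approx 219.6$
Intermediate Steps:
$R{\left(v \right)} = 8 + \sqrt{2} \sqrt{v}$ ($R{\left(v \right)} = 8 + \sqrt{v + v} = 8 + \sqrt{2 v} = 8 + \sqrt{2} \sqrt{v}$)
$T{\left(u,S \right)} = \sqrt{8 + S}$ ($T{\left(u,S \right)} = \sqrt{\left(8 + \sqrt{2} \sqrt{0}\right) + S} = \sqrt{\left(8 + \sqrt{2} \cdot 0\right) + S} = \sqrt{\left(8 + 0\right) + S} = \sqrt{8 + S}$)
$X{\left(A \right)} = 0$ ($X{\left(A \right)} = \frac{0}{A} = 0$)
$X{\left(-20 \right)} + T{\left(14,D \right)} 83 = 0 + \sqrt{8 - 1} \cdot 83 = 0 + \sqrt{7} \cdot 83 = 0 + 83 \sqrt{7} = 83 \sqrt{7}$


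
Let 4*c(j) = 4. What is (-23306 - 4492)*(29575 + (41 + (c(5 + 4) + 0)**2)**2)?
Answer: -871161522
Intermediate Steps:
c(j) = 1 (c(j) = (1/4)*4 = 1)
(-23306 - 4492)*(29575 + (41 + (c(5 + 4) + 0)**2)**2) = (-23306 - 4492)*(29575 + (41 + (1 + 0)**2)**2) = -27798*(29575 + (41 + 1**2)**2) = -27798*(29575 + (41 + 1)**2) = -27798*(29575 + 42**2) = -27798*(29575 + 1764) = -27798*31339 = -871161522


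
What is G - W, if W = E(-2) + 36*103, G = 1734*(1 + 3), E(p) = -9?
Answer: 3237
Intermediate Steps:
G = 6936 (G = 1734*4 = 6936)
W = 3699 (W = -9 + 36*103 = -9 + 3708 = 3699)
G - W = 6936 - 1*3699 = 6936 - 3699 = 3237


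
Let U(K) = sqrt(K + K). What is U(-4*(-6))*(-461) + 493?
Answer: 493 - 1844*sqrt(3) ≈ -2700.9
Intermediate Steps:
U(K) = sqrt(2)*sqrt(K) (U(K) = sqrt(2*K) = sqrt(2)*sqrt(K))
U(-4*(-6))*(-461) + 493 = (sqrt(2)*sqrt(-4*(-6)))*(-461) + 493 = (sqrt(2)*sqrt(24))*(-461) + 493 = (sqrt(2)*(2*sqrt(6)))*(-461) + 493 = (4*sqrt(3))*(-461) + 493 = -1844*sqrt(3) + 493 = 493 - 1844*sqrt(3)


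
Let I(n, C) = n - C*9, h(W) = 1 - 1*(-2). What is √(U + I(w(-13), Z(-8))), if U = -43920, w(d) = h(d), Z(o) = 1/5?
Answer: I*√1097970/5 ≈ 209.57*I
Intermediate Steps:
h(W) = 3 (h(W) = 1 + 2 = 3)
Z(o) = ⅕
w(d) = 3
I(n, C) = n - 9*C
√(U + I(w(-13), Z(-8))) = √(-43920 + (3 - 9*⅕)) = √(-43920 + (3 - 9/5)) = √(-43920 + 6/5) = √(-219594/5) = I*√1097970/5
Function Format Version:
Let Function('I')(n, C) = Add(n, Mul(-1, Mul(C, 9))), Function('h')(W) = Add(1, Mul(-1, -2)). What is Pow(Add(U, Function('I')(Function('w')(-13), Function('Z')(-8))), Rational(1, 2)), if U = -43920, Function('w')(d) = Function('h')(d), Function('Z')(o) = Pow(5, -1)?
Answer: Mul(Rational(1, 5), I, Pow(1097970, Rational(1, 2))) ≈ Mul(209.57, I)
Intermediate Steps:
Function('h')(W) = 3 (Function('h')(W) = Add(1, 2) = 3)
Function('Z')(o) = Rational(1, 5)
Function('w')(d) = 3
Function('I')(n, C) = Add(n, Mul(-9, C)) (Function('I')(n, C) = Add(n, Mul(-1, Mul(9, C))) = Add(n, Mul(-9, C)))
Pow(Add(U, Function('I')(Function('w')(-13), Function('Z')(-8))), Rational(1, 2)) = Pow(Add(-43920, Add(3, Mul(-9, Rational(1, 5)))), Rational(1, 2)) = Pow(Add(-43920, Add(3, Rational(-9, 5))), Rational(1, 2)) = Pow(Add(-43920, Rational(6, 5)), Rational(1, 2)) = Pow(Rational(-219594, 5), Rational(1, 2)) = Mul(Rational(1, 5), I, Pow(1097970, Rational(1, 2)))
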